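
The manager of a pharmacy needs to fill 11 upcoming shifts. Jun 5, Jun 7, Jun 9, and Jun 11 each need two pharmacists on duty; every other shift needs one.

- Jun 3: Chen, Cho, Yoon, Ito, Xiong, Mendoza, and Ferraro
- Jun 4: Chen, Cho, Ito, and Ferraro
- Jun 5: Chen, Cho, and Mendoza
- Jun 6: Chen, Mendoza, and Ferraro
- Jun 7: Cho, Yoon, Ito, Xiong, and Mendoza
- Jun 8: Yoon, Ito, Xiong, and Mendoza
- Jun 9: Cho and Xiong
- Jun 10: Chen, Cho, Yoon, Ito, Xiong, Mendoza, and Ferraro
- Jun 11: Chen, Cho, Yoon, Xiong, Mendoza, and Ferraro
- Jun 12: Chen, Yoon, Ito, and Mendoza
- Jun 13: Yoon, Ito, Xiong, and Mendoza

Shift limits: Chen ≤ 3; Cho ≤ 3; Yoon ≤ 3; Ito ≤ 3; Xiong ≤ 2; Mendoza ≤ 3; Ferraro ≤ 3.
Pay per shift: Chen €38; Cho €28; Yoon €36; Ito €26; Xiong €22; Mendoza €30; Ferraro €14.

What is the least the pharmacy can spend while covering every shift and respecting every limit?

€374

Jun 9 can only be covered by Cho and Xiong, so that assignment is forced.
Picking the cheapest available pharmacist for each shift independently would cost €318, but that ignores the shift limits.
An optimal schedule: Jun 3→Ferraro, Jun 4→Ferraro, Jun 5→Cho+Mendoza, Jun 6→Ferraro, Jun 7→Cho+Mendoza, Jun 8→Xiong, Jun 9→Xiong+Cho, Jun 10→Ito, Jun 11→Mendoza+Yoon, Jun 12→Ito, Jun 13→Ito.
Total: 14 + 14 + 28 + 30 + 14 + 28 + 30 + 22 + 22 + 28 + 26 + 30 + 36 + 26 + 26 = €374.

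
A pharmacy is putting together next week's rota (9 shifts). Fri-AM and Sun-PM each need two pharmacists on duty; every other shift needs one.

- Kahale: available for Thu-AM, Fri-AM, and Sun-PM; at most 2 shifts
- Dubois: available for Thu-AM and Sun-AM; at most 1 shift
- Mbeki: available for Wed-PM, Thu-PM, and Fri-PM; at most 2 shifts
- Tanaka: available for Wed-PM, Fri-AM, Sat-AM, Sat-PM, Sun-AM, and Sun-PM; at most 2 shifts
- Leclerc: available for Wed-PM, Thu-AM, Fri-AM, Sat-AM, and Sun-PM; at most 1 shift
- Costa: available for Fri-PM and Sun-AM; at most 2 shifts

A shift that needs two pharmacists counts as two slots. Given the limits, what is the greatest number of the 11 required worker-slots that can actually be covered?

10

Total capacity across all pharmacists is 2+1+2+2+1+2 = 10, and 11 slots are needed, so at most 10 can be filled.
An assignment achieving 10: Wed-PM→Mbeki, Thu-AM→Dubois, Thu-PM→Mbeki, Fri-AM→Kahale+Leclerc, Fri-PM→Costa, Sat-AM→Tanaka, Sat-PM→Tanaka, Sun-AM→Costa, Sun-PM→Kahale.
Loads: Kahale 2/2, Dubois 1/1, Mbeki 2/2, Tanaka 2/2, Leclerc 1/1, Costa 2/2.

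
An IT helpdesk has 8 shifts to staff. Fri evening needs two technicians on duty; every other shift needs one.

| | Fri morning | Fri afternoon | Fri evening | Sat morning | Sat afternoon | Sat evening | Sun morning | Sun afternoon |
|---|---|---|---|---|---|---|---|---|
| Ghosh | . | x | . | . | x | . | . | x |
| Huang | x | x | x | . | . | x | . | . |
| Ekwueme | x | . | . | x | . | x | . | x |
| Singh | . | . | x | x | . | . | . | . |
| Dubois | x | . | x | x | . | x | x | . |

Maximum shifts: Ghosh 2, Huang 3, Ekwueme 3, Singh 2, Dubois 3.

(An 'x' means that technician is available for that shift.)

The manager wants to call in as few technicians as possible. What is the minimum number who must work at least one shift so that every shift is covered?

4

9 slots to fill and no one can take more than 3, so at least ⌈9/3⌉ = 3 technicians are needed.
No set of 3 technicians can cover every shift (each such set leaves at least one shift with no one available or exceeds a cap).
Ghosh, Huang, Ekwueme, and Dubois alone can cover everything: Fri morning→Huang, Fri afternoon→Ghosh, Fri evening→Huang+Dubois, Sat morning→Ekwueme, Sat afternoon→Ghosh, Sat evening→Huang, Sun morning→Dubois, Sun afternoon→Ekwueme.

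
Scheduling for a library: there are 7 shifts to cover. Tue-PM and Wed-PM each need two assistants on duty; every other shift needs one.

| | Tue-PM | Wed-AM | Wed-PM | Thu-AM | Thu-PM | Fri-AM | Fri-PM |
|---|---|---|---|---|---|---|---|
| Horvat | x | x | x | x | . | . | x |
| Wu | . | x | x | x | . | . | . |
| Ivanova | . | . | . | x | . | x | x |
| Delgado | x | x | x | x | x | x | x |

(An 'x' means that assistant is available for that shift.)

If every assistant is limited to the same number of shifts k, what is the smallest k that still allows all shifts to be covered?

3

With 4 assistants and 9 worker-slots to fill, someone must work at least ⌈9/4⌉ = 3 shifts, so k ≥ 3.
k = 3 works: Tue-PM→Horvat+Delgado, Wed-AM→Horvat, Wed-PM→Horvat+Wu, Thu-AM→Wu, Thu-PM→Delgado, Fri-AM→Ivanova, Fri-PM→Ivanova.
Loads: Horvat 3, Wu 2, Ivanova 2, Delgado 2 — all ≤ 3.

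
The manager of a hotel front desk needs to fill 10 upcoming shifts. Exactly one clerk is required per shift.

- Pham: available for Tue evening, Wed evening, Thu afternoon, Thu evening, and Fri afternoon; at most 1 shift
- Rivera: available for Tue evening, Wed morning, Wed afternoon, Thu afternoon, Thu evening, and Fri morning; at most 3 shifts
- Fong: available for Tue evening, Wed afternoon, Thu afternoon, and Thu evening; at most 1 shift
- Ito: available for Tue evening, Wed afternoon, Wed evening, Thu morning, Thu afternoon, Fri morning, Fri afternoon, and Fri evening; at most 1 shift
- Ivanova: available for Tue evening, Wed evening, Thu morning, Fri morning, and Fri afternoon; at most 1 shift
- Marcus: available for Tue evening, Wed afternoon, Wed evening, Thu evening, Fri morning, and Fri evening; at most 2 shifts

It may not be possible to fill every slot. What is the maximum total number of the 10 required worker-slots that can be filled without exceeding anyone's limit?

Total capacity across all clerks is 1+3+1+1+1+2 = 9, and 10 slots are needed, so at most 9 can be filled.
An assignment achieving 9: Wed morning→Rivera, Wed afternoon→Rivera, Wed evening→Ivanova, Thu morning→Ito, Thu afternoon→Rivera, Thu evening→Fong, Fri morning→Marcus, Fri afternoon→Pham, Fri evening→Marcus.
Loads: Pham 1/1, Rivera 3/3, Fong 1/1, Ito 1/1, Ivanova 1/1, Marcus 2/2.

9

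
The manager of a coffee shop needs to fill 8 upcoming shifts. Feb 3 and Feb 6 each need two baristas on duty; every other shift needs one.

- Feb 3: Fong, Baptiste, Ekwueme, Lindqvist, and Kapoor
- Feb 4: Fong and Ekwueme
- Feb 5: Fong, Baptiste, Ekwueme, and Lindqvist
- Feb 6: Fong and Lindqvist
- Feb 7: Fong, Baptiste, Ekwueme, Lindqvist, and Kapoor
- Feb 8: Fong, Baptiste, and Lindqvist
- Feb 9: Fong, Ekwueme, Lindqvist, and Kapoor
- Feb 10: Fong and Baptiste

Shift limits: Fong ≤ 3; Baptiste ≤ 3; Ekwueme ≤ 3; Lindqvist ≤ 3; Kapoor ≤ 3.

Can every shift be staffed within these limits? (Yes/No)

Yes

Feb 6 can only be covered by Fong and Lindqvist, so that assignment is forced.
One valid schedule: Feb 3→Ekwueme+Lindqvist, Feb 4→Fong, Feb 5→Baptiste, Feb 6→Fong+Lindqvist, Feb 7→Baptiste, Feb 8→Baptiste, Feb 9→Ekwueme, Feb 10→Fong.
Loads: Fong 3/3, Baptiste 3/3, Ekwueme 2/3, Lindqvist 2/3, Kapoor 0/3 — all within limits.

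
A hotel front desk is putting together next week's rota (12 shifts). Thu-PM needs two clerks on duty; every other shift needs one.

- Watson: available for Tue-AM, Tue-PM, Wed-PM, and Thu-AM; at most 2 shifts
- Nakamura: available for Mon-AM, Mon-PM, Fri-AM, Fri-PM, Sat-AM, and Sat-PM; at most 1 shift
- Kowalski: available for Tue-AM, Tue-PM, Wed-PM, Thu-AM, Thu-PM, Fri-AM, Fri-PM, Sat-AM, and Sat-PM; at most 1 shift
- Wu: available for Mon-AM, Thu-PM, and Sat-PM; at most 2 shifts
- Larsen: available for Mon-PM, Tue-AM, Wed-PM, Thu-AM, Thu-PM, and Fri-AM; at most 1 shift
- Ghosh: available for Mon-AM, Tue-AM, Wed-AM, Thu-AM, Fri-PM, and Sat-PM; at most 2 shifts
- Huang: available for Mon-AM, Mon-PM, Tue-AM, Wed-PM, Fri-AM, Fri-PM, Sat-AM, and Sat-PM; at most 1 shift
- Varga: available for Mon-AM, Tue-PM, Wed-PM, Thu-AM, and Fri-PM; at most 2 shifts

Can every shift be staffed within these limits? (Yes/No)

Total capacity is 2+1+1+2+1+2+1+2 = 12 but 13 worker-slots are needed — infeasible.

No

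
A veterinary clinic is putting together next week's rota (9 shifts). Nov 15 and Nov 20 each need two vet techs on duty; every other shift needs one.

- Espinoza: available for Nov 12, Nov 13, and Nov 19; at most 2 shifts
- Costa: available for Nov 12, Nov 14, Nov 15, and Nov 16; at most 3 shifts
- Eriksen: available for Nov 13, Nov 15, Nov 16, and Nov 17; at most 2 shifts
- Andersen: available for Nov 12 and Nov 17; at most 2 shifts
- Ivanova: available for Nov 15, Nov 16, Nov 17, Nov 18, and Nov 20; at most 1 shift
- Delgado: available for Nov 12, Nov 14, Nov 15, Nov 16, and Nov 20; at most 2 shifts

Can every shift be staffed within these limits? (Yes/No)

No

Total capacity is 12 and 11 slots are needed, so capacity alone doesn't rule it out.
Shifts {Nov 18, Nov 20} need 3 worker-slots in total, but the vet techs available for any of those shifts (Ivanova and Delgado) can supply at most 2 among them. So no valid schedule exists.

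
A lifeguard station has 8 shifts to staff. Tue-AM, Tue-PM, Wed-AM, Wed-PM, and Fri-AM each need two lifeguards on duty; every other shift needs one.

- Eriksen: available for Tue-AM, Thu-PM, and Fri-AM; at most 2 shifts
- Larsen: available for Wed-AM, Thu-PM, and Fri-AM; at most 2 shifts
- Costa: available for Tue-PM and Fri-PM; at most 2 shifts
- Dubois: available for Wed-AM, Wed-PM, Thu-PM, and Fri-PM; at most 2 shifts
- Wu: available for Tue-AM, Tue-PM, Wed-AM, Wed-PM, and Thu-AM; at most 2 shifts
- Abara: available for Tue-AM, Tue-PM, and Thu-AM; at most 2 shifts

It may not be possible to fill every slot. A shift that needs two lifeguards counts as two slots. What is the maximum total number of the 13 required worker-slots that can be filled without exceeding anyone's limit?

12

Total capacity across all lifeguards is 2+2+2+2+2+2 = 12, and 13 slots are needed, so at most 12 can be filled.
An assignment achieving 12: Tue-AM→Eriksen+Abara, Tue-PM→Costa+Abara, Wed-AM→Larsen+Dubois, Wed-PM→Dubois+Wu, Thu-AM→Wu, Fri-AM→Eriksen+Larsen, Fri-PM→Costa.
Loads: Eriksen 2/2, Larsen 2/2, Costa 2/2, Dubois 2/2, Wu 2/2, Abara 2/2.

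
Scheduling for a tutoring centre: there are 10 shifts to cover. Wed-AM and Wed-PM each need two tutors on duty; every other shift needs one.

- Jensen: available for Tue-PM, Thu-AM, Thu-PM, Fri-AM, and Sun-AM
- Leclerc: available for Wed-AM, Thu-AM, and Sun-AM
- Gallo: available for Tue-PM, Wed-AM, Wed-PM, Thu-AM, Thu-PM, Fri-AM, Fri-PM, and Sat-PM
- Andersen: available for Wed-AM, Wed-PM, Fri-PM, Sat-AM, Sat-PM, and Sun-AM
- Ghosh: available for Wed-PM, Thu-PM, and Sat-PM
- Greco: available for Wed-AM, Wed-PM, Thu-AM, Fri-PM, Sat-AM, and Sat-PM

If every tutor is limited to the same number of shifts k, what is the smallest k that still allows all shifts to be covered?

With 6 tutors and 12 worker-slots to fill, someone must work at least ⌈12/6⌉ = 2 shifts, so k ≥ 2.
k = 2 works: Tue-PM→Jensen, Wed-AM→Andersen+Greco, Wed-PM→Ghosh+Greco, Thu-AM→Leclerc, Thu-PM→Gallo, Fri-AM→Jensen, Fri-PM→Gallo, Sat-AM→Andersen, Sat-PM→Ghosh, Sun-AM→Leclerc.
Loads: Jensen 2, Leclerc 2, Gallo 2, Andersen 2, Ghosh 2, Greco 2 — all ≤ 2.

2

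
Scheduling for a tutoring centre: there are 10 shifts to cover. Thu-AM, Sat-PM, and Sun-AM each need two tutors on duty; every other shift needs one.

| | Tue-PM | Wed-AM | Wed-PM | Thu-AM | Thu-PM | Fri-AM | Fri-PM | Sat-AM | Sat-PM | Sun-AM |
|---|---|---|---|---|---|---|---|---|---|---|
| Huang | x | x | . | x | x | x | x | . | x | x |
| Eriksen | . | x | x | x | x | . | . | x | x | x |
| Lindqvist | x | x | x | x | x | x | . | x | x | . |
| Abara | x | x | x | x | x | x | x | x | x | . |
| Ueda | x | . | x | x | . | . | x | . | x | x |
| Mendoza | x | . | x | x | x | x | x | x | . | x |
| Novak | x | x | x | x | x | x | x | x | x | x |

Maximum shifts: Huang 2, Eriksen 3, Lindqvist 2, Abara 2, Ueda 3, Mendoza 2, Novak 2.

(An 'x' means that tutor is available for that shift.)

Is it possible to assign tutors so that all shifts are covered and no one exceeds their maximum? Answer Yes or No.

Yes

One valid schedule: Tue-PM→Lindqvist, Wed-AM→Huang, Wed-PM→Eriksen, Thu-AM→Ueda+Mendoza, Thu-PM→Eriksen, Fri-AM→Huang, Fri-PM→Abara, Sat-AM→Eriksen, Sat-PM→Lindqvist+Abara, Sun-AM→Ueda+Mendoza.
Loads: Huang 2/2, Eriksen 3/3, Lindqvist 2/2, Abara 2/2, Ueda 2/3, Mendoza 2/2, Novak 0/2 — all within limits.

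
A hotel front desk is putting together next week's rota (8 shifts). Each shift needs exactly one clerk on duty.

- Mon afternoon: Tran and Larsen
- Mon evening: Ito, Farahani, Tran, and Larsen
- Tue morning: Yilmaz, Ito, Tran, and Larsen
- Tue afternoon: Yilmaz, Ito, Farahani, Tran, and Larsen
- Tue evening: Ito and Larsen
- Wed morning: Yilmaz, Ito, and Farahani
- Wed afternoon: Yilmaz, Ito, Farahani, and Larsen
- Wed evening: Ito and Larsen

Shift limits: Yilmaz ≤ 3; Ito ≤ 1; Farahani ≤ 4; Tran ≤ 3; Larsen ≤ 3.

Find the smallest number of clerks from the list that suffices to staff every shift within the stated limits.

8 slots to fill and no one can take more than 4, so at least ⌈8/4⌉ = 2 clerks are needed.
Any 2 clerks together have capacity at most 4+3 = 7 < 8 slots, so 2 can never suffice.
Yilmaz, Farahani, and Larsen alone can cover everything: Mon afternoon→Larsen, Mon evening→Farahani, Tue morning→Yilmaz, Tue afternoon→Yilmaz, Tue evening→Larsen, Wed morning→Yilmaz, Wed afternoon→Farahani, Wed evening→Larsen.

3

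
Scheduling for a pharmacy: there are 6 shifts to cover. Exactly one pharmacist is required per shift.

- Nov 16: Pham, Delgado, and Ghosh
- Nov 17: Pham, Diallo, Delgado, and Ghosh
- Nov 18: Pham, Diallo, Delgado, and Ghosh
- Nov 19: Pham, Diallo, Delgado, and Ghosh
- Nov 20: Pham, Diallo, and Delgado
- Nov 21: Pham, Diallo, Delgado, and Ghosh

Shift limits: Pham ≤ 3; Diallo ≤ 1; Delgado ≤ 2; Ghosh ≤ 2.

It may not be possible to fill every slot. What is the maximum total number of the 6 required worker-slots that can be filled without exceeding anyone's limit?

Total capacity across all pharmacists is 3+1+2+2 = 8, and 6 slots are needed, so at most 6 can be filled.
An assignment achieving 6: Nov 16→Pham, Nov 17→Pham, Nov 18→Diallo, Nov 19→Delgado, Nov 20→Pham, Nov 21→Delgado.
Loads: Pham 3/3, Diallo 1/1, Delgado 2/2, Ghosh 0/2.

6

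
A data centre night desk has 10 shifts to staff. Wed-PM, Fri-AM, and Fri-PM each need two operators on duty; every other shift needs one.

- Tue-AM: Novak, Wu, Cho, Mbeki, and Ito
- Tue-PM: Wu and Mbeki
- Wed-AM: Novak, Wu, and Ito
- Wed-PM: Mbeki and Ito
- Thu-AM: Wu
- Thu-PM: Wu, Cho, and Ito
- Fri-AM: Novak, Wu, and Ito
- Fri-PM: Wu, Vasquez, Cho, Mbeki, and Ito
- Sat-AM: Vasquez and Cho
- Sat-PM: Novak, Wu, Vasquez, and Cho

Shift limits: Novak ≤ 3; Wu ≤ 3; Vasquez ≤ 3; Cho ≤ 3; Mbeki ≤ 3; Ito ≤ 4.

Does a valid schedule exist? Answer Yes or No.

Wed-PM can only be covered by Mbeki and Ito, so that assignment is forced.
Thu-AM can only be covered by Wu, so that assignment is forced.
One valid schedule: Tue-AM→Cho, Tue-PM→Wu, Wed-AM→Novak, Wed-PM→Mbeki+Ito, Thu-AM→Wu, Thu-PM→Wu, Fri-AM→Novak+Ito, Fri-PM→Vasquez+Cho, Sat-AM→Vasquez, Sat-PM→Novak.
Loads: Novak 3/3, Wu 3/3, Vasquez 2/3, Cho 2/3, Mbeki 1/3, Ito 2/4 — all within limits.

Yes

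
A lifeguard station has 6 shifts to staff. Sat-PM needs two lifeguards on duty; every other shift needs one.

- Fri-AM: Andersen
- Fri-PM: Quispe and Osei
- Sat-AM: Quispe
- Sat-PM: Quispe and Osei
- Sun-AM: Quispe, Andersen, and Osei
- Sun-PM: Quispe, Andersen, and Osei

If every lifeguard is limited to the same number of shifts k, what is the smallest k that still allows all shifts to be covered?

With 3 lifeguards and 7 worker-slots to fill, someone must work at least ⌈7/3⌉ = 3 shifts, so k ≥ 3.
k = 3 works: Fri-AM→Andersen, Fri-PM→Quispe, Sat-AM→Quispe, Sat-PM→Quispe+Osei, Sun-AM→Andersen, Sun-PM→Andersen.
Loads: Quispe 3, Andersen 3, Osei 1 — all ≤ 3.

3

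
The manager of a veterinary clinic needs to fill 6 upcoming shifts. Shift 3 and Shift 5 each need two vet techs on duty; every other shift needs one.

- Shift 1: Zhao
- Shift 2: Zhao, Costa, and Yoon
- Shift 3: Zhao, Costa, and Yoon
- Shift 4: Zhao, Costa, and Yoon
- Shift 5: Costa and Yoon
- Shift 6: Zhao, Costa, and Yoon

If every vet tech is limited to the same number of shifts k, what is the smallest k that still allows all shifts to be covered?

3

With 3 vet techs and 8 worker-slots to fill, someone must work at least ⌈8/3⌉ = 3 shifts, so k ≥ 3.
k = 3 works: Shift 1→Zhao, Shift 2→Zhao, Shift 3→Zhao+Costa, Shift 4→Costa, Shift 5→Costa+Yoon, Shift 6→Yoon.
Loads: Zhao 3, Costa 3, Yoon 2 — all ≤ 3.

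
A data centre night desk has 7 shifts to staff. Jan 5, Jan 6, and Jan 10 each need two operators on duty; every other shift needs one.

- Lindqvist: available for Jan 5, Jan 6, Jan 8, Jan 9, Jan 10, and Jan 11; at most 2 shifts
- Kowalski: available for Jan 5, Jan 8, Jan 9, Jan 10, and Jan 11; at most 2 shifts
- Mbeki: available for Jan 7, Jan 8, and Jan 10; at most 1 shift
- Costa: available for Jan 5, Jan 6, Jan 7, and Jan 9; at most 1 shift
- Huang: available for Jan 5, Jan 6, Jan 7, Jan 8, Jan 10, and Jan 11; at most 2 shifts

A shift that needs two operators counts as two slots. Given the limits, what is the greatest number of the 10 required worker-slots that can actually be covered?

8

Total capacity across all operators is 2+2+1+1+2 = 8, and 10 slots are needed, so at most 8 can be filled.
An assignment achieving 8: Jan 5→Kowalski+Huang, Jan 6→Lindqvist+Costa, Jan 7→Mbeki, Jan 8→Huang, Jan 9→Lindqvist, Jan 11→Kowalski.
Loads: Lindqvist 2/2, Kowalski 2/2, Mbeki 1/1, Costa 1/1, Huang 2/2.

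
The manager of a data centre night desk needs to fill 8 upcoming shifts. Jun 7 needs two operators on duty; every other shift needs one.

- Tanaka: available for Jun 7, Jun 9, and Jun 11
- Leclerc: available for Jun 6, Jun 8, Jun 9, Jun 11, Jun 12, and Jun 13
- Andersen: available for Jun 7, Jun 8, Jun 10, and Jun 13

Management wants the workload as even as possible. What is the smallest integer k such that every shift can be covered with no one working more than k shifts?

With 3 operators and 9 worker-slots to fill, someone must work at least ⌈9/3⌉ = 3 shifts, so k ≥ 3.
k = 3 works: Jun 6→Leclerc, Jun 7→Tanaka+Andersen, Jun 8→Leclerc, Jun 9→Tanaka, Jun 10→Andersen, Jun 11→Tanaka, Jun 12→Leclerc, Jun 13→Andersen.
Loads: Tanaka 3, Leclerc 3, Andersen 3 — all ≤ 3.

3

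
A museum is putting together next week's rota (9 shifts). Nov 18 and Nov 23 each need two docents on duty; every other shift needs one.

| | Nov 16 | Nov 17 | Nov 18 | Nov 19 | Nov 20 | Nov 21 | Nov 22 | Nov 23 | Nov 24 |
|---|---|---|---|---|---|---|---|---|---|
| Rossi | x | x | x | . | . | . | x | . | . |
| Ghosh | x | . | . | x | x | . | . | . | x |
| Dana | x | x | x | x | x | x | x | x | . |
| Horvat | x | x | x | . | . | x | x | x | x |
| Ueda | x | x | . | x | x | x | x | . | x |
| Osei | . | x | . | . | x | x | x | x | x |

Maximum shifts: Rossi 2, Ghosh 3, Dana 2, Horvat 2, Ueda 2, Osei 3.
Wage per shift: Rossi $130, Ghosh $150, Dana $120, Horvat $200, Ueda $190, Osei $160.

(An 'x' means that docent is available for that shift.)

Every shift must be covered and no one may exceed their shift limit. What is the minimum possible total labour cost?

Picking the cheapest available docent for each shift independently would cost $1400, but that ignores the shift limits.
An optimal schedule: Nov 16→Rossi, Nov 17→Osei, Nov 18→Dana+Rossi, Nov 19→Ghosh, Nov 20→Ghosh, Nov 21→Osei, Nov 22→Ueda, Nov 23→Dana+Osei, Nov 24→Ghosh.
Total: 130 + 160 + 120 + 130 + 150 + 150 + 160 + 190 + 120 + 160 + 150 = $1620.

$1620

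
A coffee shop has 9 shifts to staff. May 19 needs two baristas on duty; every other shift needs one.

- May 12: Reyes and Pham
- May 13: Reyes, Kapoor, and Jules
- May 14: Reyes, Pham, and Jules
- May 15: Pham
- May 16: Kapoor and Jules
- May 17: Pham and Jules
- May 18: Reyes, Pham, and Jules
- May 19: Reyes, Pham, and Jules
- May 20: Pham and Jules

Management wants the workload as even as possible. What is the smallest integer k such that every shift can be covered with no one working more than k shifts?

3

With 4 baristas and 10 worker-slots to fill, someone must work at least ⌈10/4⌉ = 3 shifts, so k ≥ 3.
k = 3 works: May 12→Reyes, May 13→Reyes, May 14→Jules, May 15→Pham, May 16→Kapoor, May 17→Pham, May 18→Jules, May 19→Reyes+Jules, May 20→Pham.
Loads: Reyes 3, Kapoor 1, Pham 3, Jules 3 — all ≤ 3.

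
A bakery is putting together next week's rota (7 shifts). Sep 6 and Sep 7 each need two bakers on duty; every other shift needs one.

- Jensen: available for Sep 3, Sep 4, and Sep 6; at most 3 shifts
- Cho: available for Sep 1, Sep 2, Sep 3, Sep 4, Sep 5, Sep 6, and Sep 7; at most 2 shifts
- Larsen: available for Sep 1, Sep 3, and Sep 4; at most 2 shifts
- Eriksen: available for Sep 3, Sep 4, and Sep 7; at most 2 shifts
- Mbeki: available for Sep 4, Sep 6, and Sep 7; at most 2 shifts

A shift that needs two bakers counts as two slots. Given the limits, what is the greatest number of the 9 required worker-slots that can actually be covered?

Total capacity across all bakers is 3+2+2+2+2 = 11, and 9 slots are needed, so at most 9 can be filled.
An assignment achieving 9: Sep 1→Larsen, Sep 2→Cho, Sep 3→Jensen, Sep 4→Jensen, Sep 5→Cho, Sep 6→Jensen+Mbeki, Sep 7→Eriksen+Mbeki.
Loads: Jensen 3/3, Cho 2/2, Larsen 1/2, Eriksen 1/2, Mbeki 2/2.

9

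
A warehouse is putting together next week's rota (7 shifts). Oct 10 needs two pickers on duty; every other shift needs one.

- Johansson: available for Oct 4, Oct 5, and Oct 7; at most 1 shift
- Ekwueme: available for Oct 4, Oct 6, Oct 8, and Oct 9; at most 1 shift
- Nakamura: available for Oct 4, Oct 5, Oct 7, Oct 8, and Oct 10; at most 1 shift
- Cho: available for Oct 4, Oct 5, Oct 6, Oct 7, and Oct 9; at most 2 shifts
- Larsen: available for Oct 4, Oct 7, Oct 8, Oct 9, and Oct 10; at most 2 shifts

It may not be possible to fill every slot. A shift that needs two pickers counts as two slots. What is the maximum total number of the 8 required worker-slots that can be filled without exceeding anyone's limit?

Total capacity across all pickers is 1+1+1+2+2 = 7, and 8 slots are needed, so at most 7 can be filled.
An assignment achieving 7: Oct 5→Johansson, Oct 6→Ekwueme, Oct 7→Cho, Oct 8→Larsen, Oct 9→Cho, Oct 10→Nakamura+Larsen.
Loads: Johansson 1/1, Ekwueme 1/1, Nakamura 1/1, Cho 2/2, Larsen 2/2.

7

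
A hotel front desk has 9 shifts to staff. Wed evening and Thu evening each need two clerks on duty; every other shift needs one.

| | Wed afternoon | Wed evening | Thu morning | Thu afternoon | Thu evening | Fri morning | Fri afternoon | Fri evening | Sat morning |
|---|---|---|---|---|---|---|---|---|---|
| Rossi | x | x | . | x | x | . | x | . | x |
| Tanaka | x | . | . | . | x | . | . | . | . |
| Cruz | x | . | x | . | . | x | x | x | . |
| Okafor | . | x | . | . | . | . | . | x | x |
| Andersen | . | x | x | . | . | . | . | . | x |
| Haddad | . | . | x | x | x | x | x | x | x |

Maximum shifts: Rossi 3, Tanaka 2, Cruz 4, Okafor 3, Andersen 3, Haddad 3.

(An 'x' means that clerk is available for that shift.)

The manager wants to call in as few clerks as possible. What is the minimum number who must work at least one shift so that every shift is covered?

4

11 slots to fill and no one can take more than 4, so at least ⌈11/4⌉ = 3 clerks are needed.
Any 3 clerks together have capacity at most 4+3+3 = 10 < 11 slots, so 3 can never suffice.
Rossi, Tanaka, Cruz, and Okafor alone can cover everything: Wed afternoon→Tanaka, Wed evening→Rossi+Okafor, Thu morning→Cruz, Thu afternoon→Rossi, Thu evening→Rossi+Tanaka, Fri morning→Cruz, Fri afternoon→Cruz, Fri evening→Cruz, Sat morning→Okafor.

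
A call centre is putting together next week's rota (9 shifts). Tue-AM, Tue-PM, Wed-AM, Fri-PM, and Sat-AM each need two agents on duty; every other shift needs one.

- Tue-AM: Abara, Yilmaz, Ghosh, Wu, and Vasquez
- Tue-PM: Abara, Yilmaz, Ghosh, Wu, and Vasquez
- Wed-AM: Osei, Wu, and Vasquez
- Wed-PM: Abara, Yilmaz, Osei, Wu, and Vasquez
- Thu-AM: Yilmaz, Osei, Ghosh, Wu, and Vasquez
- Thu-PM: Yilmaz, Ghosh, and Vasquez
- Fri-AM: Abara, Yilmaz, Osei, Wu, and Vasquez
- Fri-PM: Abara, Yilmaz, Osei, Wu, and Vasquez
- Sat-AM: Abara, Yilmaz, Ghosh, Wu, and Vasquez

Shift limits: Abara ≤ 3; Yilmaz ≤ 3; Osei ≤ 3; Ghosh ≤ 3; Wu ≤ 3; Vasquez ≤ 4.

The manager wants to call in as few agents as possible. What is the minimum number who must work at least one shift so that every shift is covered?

5

14 slots to fill and no one can take more than 4, so at least ⌈14/4⌉ = 4 agents are needed.
Any 4 agents together have capacity at most 4+3+3+3 = 13 < 14 slots, so 4 can never suffice.
Abara, Yilmaz, Osei, Ghosh, and Wu alone can cover everything: Tue-AM→Abara+Ghosh, Tue-PM→Yilmaz+Ghosh, Wed-AM→Osei+Wu, Wed-PM→Abara, Thu-AM→Yilmaz, Thu-PM→Yilmaz, Fri-AM→Abara, Fri-PM→Osei+Wu, Sat-AM→Ghosh+Wu.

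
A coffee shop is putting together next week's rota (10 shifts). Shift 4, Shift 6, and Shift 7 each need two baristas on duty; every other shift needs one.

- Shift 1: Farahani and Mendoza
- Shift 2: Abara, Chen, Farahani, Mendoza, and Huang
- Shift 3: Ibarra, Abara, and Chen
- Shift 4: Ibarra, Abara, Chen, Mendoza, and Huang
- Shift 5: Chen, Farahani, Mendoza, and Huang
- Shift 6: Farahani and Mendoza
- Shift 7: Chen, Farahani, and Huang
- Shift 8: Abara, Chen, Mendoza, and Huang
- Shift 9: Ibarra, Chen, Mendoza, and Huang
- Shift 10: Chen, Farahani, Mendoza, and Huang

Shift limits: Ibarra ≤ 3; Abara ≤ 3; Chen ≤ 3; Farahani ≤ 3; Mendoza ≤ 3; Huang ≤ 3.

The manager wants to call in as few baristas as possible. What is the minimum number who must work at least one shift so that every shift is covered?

13 slots to fill and no one can take more than 3, so at least ⌈13/3⌉ = 5 baristas are needed.
Ibarra, Abara, Chen, Farahani, and Mendoza alone can cover everything: Shift 1→Farahani, Shift 2→Abara, Shift 3→Ibarra, Shift 4→Ibarra+Abara, Shift 5→Chen, Shift 6→Farahani+Mendoza, Shift 7→Chen+Farahani, Shift 8→Abara, Shift 9→Ibarra, Shift 10→Chen.

5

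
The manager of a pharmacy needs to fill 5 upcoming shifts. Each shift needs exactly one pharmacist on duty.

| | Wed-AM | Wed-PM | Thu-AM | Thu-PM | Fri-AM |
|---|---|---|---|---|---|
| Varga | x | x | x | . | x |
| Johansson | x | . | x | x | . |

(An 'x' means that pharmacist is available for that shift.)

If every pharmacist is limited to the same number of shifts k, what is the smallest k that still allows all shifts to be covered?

With 2 pharmacists and 5 worker-slots to fill, someone must work at least ⌈5/2⌉ = 3 shifts, so k ≥ 3.
k = 3 works: Wed-AM→Varga, Wed-PM→Varga, Thu-AM→Johansson, Thu-PM→Johansson, Fri-AM→Varga.
Loads: Varga 3, Johansson 2 — all ≤ 3.

3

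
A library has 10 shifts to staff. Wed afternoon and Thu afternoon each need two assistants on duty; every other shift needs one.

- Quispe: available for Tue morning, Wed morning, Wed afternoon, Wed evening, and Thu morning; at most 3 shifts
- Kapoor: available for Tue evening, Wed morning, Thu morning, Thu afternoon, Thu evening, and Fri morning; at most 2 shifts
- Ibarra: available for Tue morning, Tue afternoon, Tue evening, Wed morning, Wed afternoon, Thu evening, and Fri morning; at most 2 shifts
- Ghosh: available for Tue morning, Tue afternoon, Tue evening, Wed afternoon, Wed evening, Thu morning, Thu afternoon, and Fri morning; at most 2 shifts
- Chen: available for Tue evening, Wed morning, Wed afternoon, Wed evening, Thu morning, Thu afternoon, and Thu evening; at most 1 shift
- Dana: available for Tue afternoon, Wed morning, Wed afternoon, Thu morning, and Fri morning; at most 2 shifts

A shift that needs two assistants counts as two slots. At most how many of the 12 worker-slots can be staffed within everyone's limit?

Total capacity across all assistants is 3+2+2+2+1+2 = 12, and 12 slots are needed, so at most 12 can be filled.
An assignment achieving 12: Tue morning→Quispe, Tue afternoon→Ibarra, Tue evening→Ibarra, Wed morning→Quispe, Wed afternoon→Chen+Dana, Wed evening→Quispe, Thu morning→Dana, Thu afternoon→Kapoor+Ghosh, Thu evening→Kapoor, Fri morning→Ghosh.
Loads: Quispe 3/3, Kapoor 2/2, Ibarra 2/2, Ghosh 2/2, Chen 1/1, Dana 2/2.

12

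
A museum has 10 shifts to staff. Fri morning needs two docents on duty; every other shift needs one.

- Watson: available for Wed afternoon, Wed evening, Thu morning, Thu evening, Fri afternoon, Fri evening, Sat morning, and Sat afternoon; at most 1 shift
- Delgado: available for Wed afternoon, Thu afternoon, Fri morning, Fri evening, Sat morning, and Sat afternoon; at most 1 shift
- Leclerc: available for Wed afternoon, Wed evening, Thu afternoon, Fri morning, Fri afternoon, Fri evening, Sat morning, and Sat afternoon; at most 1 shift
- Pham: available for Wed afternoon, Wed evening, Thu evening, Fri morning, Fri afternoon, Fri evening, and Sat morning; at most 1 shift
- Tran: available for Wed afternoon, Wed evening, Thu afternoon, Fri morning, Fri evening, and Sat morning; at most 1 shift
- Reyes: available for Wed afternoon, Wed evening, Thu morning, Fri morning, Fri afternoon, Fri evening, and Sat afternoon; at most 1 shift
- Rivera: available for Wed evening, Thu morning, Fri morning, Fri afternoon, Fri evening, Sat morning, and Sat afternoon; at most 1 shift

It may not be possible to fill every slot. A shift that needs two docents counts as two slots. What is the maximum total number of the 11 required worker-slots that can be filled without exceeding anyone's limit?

Total capacity across all docents is 1+1+1+1+1+1+1 = 7, and 11 slots are needed, so at most 7 can be filled.
An assignment achieving 7: Wed afternoon→Pham, Wed evening→Tran, Thu morning→Reyes, Thu afternoon→Delgado, Thu evening→Watson, Fri afternoon→Leclerc, Sat afternoon→Rivera.
Loads: Watson 1/1, Delgado 1/1, Leclerc 1/1, Pham 1/1, Tran 1/1, Reyes 1/1, Rivera 1/1.

7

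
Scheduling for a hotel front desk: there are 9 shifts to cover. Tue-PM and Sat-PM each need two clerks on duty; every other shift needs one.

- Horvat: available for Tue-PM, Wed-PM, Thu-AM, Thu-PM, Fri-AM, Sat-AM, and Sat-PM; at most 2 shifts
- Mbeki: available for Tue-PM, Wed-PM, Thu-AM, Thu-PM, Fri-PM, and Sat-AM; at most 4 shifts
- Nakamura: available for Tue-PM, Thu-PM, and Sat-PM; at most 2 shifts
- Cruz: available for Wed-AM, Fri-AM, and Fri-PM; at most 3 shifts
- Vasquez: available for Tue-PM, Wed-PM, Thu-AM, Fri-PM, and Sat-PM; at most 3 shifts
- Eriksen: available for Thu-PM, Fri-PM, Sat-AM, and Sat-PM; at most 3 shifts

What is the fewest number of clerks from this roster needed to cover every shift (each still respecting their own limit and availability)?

11 slots to fill and no one can take more than 4, so at least ⌈11/4⌉ = 3 clerks are needed.
Any 3 clerks together have capacity at most 4+3+3 = 10 < 11 slots, so 3 can never suffice.
Horvat, Mbeki, Nakamura, and Cruz alone can cover everything: Tue-PM→Mbeki+Nakamura, Wed-AM→Cruz, Wed-PM→Horvat, Thu-AM→Mbeki, Thu-PM→Mbeki, Fri-AM→Cruz, Fri-PM→Cruz, Sat-AM→Mbeki, Sat-PM→Horvat+Nakamura.

4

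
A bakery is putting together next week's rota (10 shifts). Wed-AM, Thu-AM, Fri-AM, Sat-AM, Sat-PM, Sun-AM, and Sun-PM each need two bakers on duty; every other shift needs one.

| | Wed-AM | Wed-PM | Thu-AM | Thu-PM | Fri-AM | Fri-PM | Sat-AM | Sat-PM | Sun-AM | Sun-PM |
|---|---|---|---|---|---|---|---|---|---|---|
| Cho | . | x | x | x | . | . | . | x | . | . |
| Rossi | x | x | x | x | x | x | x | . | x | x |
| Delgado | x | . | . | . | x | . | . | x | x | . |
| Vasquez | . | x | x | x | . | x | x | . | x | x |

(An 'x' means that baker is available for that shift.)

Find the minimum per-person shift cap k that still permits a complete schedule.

5

With 4 bakers and 17 worker-slots to fill, someone must work at least ⌈17/4⌉ = 5 shifts, so k ≥ 5.
k = 5 works: Wed-AM→Rossi+Delgado, Wed-PM→Cho, Thu-AM→Cho+Vasquez, Thu-PM→Cho, Fri-AM→Rossi+Delgado, Fri-PM→Rossi, Sat-AM→Rossi+Vasquez, Sat-PM→Cho+Delgado, Sun-AM→Delgado+Vasquez, Sun-PM→Rossi+Vasquez.
Loads: Cho 4, Rossi 5, Delgado 4, Vasquez 4 — all ≤ 5.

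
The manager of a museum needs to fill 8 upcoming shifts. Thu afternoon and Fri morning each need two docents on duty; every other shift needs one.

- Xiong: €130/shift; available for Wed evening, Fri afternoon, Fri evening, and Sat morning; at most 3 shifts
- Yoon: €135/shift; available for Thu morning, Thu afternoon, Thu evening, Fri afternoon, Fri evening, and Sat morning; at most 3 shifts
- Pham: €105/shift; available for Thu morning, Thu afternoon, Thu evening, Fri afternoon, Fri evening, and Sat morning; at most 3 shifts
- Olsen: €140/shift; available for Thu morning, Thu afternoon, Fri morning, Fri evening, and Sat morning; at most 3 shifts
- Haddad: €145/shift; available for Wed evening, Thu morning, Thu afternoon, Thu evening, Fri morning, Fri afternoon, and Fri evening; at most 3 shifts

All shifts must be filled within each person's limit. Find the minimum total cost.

€1260

Fri morning can only be covered by Olsen and Haddad, so that assignment is forced.
Picking the cheapest available docent for each shift independently would cost €1180, but that ignores the shift limits.
An optimal schedule: Wed evening→Xiong, Thu morning→Pham, Thu afternoon→Pham+Yoon, Thu evening→Pham, Fri morning→Olsen+Haddad, Fri afternoon→Xiong, Fri evening→Yoon, Sat morning→Xiong.
Total: 130 + 105 + 105 + 135 + 105 + 140 + 145 + 130 + 135 + 130 = €1260.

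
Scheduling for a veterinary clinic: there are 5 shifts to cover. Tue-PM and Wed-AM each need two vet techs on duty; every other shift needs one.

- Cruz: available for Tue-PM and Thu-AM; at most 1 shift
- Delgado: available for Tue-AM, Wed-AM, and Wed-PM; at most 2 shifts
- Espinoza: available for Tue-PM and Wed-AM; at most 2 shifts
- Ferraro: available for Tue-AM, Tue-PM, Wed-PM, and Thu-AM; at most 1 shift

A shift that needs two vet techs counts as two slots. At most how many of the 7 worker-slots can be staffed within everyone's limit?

6

Total capacity across all vet techs is 1+2+2+1 = 6, and 7 slots are needed, so at most 6 can be filled.
An assignment achieving 6: Tue-AM→Delgado, Tue-PM→Espinoza, Wed-AM→Delgado+Espinoza, Wed-PM→Ferraro, Thu-AM→Cruz.
Loads: Cruz 1/1, Delgado 2/2, Espinoza 2/2, Ferraro 1/1.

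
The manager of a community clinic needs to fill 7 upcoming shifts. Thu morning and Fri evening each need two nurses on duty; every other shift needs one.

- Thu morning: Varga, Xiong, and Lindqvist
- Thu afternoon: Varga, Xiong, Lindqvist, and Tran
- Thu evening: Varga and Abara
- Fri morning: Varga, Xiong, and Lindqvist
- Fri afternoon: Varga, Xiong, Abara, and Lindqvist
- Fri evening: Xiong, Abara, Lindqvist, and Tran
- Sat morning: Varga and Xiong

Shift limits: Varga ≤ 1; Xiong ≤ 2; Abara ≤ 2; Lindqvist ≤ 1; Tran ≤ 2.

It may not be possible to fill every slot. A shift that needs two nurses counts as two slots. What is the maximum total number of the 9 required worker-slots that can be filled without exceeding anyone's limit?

Total capacity across all nurses is 1+2+2+1+2 = 8, and 9 slots are needed, so at most 8 can be filled.
An assignment achieving 8: Thu morning→Xiong+Lindqvist, Thu afternoon→Tran, Thu evening→Varga, Fri afternoon→Abara, Fri evening→Abara+Tran, Sat morning→Xiong.
Loads: Varga 1/1, Xiong 2/2, Abara 2/2, Lindqvist 1/1, Tran 2/2.

8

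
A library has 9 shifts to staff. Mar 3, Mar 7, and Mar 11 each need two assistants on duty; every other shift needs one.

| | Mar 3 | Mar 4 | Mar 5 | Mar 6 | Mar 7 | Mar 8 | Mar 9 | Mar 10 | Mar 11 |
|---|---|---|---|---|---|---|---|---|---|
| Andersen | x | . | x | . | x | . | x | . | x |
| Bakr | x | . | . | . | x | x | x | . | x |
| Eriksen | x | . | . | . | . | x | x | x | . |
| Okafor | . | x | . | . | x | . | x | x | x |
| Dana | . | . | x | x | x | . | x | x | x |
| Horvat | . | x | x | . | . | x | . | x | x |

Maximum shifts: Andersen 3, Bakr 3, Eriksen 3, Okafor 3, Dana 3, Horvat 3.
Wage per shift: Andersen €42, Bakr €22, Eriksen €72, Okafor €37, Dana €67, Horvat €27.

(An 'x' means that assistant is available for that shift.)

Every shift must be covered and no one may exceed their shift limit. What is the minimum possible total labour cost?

€409

Mar 6 can only be covered by Dana, so that assignment is forced.
Picking the cheapest available assistant for each shift independently would cost €364, but that ignores the shift limits.
An optimal schedule: Mar 3→Bakr+Andersen, Mar 4→Horvat, Mar 5→Horvat, Mar 6→Dana, Mar 7→Bakr+Okafor, Mar 8→Bakr, Mar 9→Okafor, Mar 10→Horvat, Mar 11→Okafor+Andersen.
Total: 22 + 42 + 27 + 27 + 67 + 22 + 37 + 22 + 37 + 27 + 37 + 42 = €409.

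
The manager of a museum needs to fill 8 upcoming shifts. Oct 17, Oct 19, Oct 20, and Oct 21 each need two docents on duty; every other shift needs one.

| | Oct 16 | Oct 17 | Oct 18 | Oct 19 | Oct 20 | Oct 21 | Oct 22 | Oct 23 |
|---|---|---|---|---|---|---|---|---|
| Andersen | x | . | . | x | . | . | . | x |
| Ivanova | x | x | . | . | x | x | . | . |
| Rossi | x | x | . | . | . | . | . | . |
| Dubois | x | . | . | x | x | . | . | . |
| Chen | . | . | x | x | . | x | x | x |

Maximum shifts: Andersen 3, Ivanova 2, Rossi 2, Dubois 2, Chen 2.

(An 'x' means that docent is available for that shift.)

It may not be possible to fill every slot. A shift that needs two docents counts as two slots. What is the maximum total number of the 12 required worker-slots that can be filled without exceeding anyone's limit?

Total capacity across all docents is 3+2+2+2+2 = 11, and 12 slots are needed, so at most 11 can be filled.
Shifts {Oct 17, Oct 20, Oct 21} need 6 slots but only Ivanova, Rossi, Dubois, and Chen are available for them, supplying at most 5 — so at least 1 slot must go unfilled.
An assignment achieving 10: Oct 16→Andersen, Oct 17→Ivanova+Rossi, Oct 18→Chen, Oct 19→Andersen+Dubois, Oct 20→Ivanova+Dubois, Oct 22→Chen, Oct 23→Andersen.
Loads: Andersen 3/3, Ivanova 2/2, Rossi 1/2, Dubois 2/2, Chen 2/2.

10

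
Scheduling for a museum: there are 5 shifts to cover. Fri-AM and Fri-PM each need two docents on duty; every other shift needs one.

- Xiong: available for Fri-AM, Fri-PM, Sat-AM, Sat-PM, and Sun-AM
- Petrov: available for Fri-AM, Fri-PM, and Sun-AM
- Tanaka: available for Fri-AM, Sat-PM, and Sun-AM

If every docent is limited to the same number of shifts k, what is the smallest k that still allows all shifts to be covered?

With 3 docents and 7 worker-slots to fill, someone must work at least ⌈7/3⌉ = 3 shifts, so k ≥ 3.
k = 3 works: Fri-AM→Petrov+Tanaka, Fri-PM→Xiong+Petrov, Sat-AM→Xiong, Sat-PM→Xiong, Sun-AM→Petrov.
Loads: Xiong 3, Petrov 3, Tanaka 1 — all ≤ 3.

3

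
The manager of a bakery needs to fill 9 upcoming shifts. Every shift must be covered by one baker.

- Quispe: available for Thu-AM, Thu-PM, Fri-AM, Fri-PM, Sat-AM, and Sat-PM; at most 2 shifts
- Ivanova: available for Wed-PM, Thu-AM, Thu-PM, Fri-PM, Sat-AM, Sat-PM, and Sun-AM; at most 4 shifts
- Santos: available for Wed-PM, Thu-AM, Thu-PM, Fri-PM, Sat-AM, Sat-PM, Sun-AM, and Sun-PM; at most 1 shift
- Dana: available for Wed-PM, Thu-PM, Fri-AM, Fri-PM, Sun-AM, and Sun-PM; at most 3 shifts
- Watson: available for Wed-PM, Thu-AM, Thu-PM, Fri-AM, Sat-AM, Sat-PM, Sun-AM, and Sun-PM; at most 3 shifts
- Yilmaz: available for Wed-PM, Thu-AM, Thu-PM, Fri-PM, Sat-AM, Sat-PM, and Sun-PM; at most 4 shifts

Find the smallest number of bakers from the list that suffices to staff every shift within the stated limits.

9 slots to fill and no one can take more than 4, so at least ⌈9/4⌉ = 3 bakers are needed.
Quispe, Ivanova, and Dana alone can cover everything: Wed-PM→Ivanova, Thu-AM→Quispe, Thu-PM→Dana, Fri-AM→Quispe, Fri-PM→Dana, Sat-AM→Ivanova, Sat-PM→Ivanova, Sun-AM→Ivanova, Sun-PM→Dana.

3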